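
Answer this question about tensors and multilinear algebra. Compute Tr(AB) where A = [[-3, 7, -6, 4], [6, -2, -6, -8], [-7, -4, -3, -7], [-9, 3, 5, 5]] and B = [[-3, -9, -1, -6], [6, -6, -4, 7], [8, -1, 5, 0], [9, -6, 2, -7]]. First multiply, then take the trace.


Tr(AB) = sum_i (AB)_{ii} where (AB)_{ii} = sum_k A_{ik} B_{ki}.
(AB)_{11} = -3*-3 + 7*6 + -6*8 + 4*9 = 39
(AB)_{22} = 6*-9 + -2*-6 + -6*-1 + -8*-6 = 12
(AB)_{33} = -7*-1 + -4*-4 + -3*5 + -7*2 = -6
(AB)_{44} = -9*-6 + 3*7 + 5*0 + 5*-7 = 40
Tr(AB) = 39 + 12 + -6 + 40 = 85

85


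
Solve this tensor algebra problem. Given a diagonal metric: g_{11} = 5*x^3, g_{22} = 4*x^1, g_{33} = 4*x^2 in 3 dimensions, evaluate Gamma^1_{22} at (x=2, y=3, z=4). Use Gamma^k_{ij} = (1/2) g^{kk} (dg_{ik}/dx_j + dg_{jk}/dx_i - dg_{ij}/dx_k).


For a diagonal metric, Gamma^k_{ij} = (1/2) g^{kk} (dg_{ik}/dx_j + dg_{jk}/dx_i - dg_{ij}/dx_k).
The metric is diagonal, so g_{ab} = 0 for a != b.
At the given point: g_{11} = 40, g_{22} = 8, g_{33} = 16
g^{11} = 1/40
dg_{21}/dx_2 = 0 (off-diagonal)
dg_{21}/dx_2 = 0 (off-diagonal)
dg_{22}/dx_1 = dg_{22}/dx_1 = 4
Numerator = 0 + 0 - 4 = -4
Gamma^1_{22} = -4 / (2 * 40) = -1/20

-1/20


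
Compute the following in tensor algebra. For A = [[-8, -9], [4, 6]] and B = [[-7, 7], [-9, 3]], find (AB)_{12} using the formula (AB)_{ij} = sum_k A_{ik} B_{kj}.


(AB)_{ij} = sum_k A_{ik} B_{kj}.
For i=1, j=2:
A_{11} * B_{12} = -8 * 7 = -56
A_{12} * B_{22} = -9 * 3 = -27
Sum = -56 + -27 = -83

-83


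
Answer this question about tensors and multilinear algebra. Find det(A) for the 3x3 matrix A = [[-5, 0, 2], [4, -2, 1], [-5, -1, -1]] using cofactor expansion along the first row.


Expanding along the first row, det(A) = a11*M_11 - a12*M_12 + a13*M_13, where M_1j is the (1,j) minor.
Minor M_11 = -2*-1 - 1*-1 = 3
Minor M_12 = 4*-1 - 1*-5 = 1
Minor M_13 = 4*-1 - -2*-5 = -14
det = -5*(3) - 0*(1) + 2*(-14)
    = -15 - 0 + -28
    = -43

-43


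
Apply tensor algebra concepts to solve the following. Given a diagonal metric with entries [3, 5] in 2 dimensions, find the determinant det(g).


For a diagonal metric, the determinant is the product of diagonal entries.
Diagonal entries: 3, 5
det(g) = 3 * 5 = 15

15


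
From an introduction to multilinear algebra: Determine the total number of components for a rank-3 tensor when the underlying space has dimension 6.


The number of components of a rank-r tensor in d dimensions is d^r.
Here d = 6 and r = 3.
6^3 = 216

216


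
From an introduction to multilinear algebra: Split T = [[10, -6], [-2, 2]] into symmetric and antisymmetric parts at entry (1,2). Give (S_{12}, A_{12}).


T_{12} = -6
T_{21} = -2
S_{12} = (-6 + -2)/2 = -8/2 = -4
A_{12} = (-6 - -2)/2 = -4/2 = -2
Check: S + A = -4 + -2 = -6 = T_{12}.

(-4, -2)


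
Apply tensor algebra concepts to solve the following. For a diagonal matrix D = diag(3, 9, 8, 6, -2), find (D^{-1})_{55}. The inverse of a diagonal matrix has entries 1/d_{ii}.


For a diagonal matrix, the inverse has entries (D^{-1})_{ii} = 1/d_{ii}.
The diagonal entries are: d_{11} = 3, d_{22} = 9, d_{33} = 8, d_{44} = 6, d_{55} = -2
We need (D^{-1})_{55} = 1/d_{55} = 1/-2 = -1/2

-1/2


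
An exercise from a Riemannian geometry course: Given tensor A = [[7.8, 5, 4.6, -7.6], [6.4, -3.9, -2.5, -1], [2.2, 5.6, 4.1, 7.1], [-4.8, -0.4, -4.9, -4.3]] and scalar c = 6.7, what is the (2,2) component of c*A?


Scalar multiplication: (cA)_{ij} = c * A_{ij}.
c = 6.7
A_{22} = -3.9
(cA)_{22} = 6.7 * -3.9 = -26.13

-26.13


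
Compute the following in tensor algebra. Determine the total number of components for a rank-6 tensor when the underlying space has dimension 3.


The number of components of a rank-r tensor in d dimensions is d^r.
Here d = 3 and r = 6.
3^6 = 729

729


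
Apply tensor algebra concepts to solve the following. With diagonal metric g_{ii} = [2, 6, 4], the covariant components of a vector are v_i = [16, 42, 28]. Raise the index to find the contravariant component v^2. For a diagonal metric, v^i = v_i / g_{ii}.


To raise an index with a diagonal metric: v^i = v_i / g_{ii}.
For index 2: v_2 = 42, g_{22} = 6
v^2 = 42 / 6 = 7

7


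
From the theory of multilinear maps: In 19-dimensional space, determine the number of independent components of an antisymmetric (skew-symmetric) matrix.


An antisymmetric rank-2 tensor satisfies A_{ij} = -A_{ji}, so diagonal entries are zero.
The independent components are the upper-triangular entries: C(n, 2) = n(n-1)/2.
n = 19
C(19, 2) = 19 * 18 / 2 = 342 / 2 = 171

171


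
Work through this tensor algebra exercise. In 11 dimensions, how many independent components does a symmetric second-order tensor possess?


A symmetric rank-2 tensor in d dimensions has d(d+1)/2 independent components.
d = 11
d(d+1)/2 = 11 * 12 / 2 = 132 / 2 = 66

66


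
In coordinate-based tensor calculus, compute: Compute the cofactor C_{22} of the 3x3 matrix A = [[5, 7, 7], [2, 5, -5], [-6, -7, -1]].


To find cofactor C_{22}, delete row 2 and column 2.
The resulting 2x2 submatrix is: [[5, 7], [-6, -1]]
Minor M_{22} = 5*-1 - 7*-6
  = -5 - -42 = 37
Sign = (-1)^(2+2) = (-1)^4 = 1
Cofactor C_{22} = 1 * 37 = 37

37


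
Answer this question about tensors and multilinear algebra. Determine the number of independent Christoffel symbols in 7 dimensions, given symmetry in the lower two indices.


Christoffel symbols Gamma^k_{ij} are symmetric in i,j, so there are d * d(d+1)/2 independent symbols.
d = 7
d(d+1)/2 = 7 * 8 / 2 = 28
Total = 7 * 28 = 196

196


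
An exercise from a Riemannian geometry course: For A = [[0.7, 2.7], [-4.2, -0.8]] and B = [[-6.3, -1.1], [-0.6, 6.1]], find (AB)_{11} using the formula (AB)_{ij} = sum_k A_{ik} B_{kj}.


(AB)_{ij} = sum_k A_{ik} B_{kj}.
For i=1, j=1:
A_{11} * B_{11} = 0.7 * -6.3 = -4.41
A_{12} * B_{21} = 2.7 * -0.6 = -1.62
Sum = -4.41 + -1.62 = -6.03

-6.03


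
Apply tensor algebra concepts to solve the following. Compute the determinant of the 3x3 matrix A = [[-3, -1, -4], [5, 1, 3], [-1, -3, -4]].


Expanding along the first row, det(A) = a11*M_11 - a12*M_12 + a13*M_13, where M_1j is the (1,j) minor.
Minor M_11 = 1*-4 - 3*-3 = 5
Minor M_12 = 5*-4 - 3*-1 = -17
Minor M_13 = 5*-3 - 1*-1 = -14
det = -3*(5) - -1*(-17) + -4*(-14)
    = -15 - 17 + 56
    = 24

24


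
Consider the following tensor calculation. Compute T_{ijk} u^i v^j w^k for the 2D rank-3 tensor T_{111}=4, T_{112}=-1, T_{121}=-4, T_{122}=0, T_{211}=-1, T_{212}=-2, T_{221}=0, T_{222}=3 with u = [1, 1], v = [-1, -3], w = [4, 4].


S = sum over i,j,k of T_{ijk} u_i v_j w_k. Expanding all 8 terms:
T_{111}*u_1*v_1*w_1 = 4*1*-1*4 = -16  (running total: -16)
T_{112}*u_1*v_1*w_2 = -1*1*-1*4 = 4  (running total: -12)
T_{121}*u_1*v_2*w_1 = -4*1*-3*4 = 48  (running total: 36)
T_{122}*u_1*v_2*w_2 = 0*1*-3*4 = 0  (running total: 36)
T_{211}*u_2*v_1*w_1 = -1*1*-1*4 = 4  (running total: 40)
T_{212}*u_2*v_1*w_2 = -2*1*-1*4 = 8  (running total: 48)
T_{221}*u_2*v_2*w_1 = 0*1*-3*4 = 0  (running total: 48)
T_{222}*u_2*v_2*w_2 = 3*1*-3*4 = -36  (running total: 12)
S = 12

12


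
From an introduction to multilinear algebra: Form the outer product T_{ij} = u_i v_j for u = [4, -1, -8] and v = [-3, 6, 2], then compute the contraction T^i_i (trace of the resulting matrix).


The outer product gives T_{ij} = u_i v_j.
The trace (contraction) is Tr(T) = sum_i T_{ii} = sum_i u_i v_i.
Diagonal entries:
T_{11} = u_1 * v_1 = 4 * -3 = -12
T_{22} = u_2 * v_2 = -1 * 6 = -6
T_{33} = u_3 * v_3 = -8 * 2 = -16
Tr(T) = -12 + -6 + -16 = -34

-34


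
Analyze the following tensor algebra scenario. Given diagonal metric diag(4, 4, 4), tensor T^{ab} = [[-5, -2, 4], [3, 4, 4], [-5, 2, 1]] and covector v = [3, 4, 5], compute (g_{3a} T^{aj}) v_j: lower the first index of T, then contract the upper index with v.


Step 1: lower the first index. For a diagonal metric, g_{ia} T^{aj} = g_{ii} T^{ij} (no sum on i).
g_{33} = 4
S_3{}^1 = 4 * T^{31} = 4 * -5 = -20
S_3{}^2 = 4 * T^{32} = 4 * 2 = 8
S_3{}^3 = 4 * T^{33} = 4 * 1 = 4
Step 2: contract S_3{}^j with v_j.
S_3{}^1 * v_1 = -20 * 3 = -60
S_3{}^2 * v_2 = 8 * 4 = 32
S_3{}^3 * v_3 = 4 * 5 = 20
Result = -60 + 32 + 20 = -8

-8


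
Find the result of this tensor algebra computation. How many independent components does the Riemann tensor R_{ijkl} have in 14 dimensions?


The Riemann tensor in d dimensions has d^2(d^2 - 1)/12 independent components.
d = 14, so d^2 = 196
d^2 - 1 = 195
d^2(d^2 - 1) = 196 * 195 = 38220
Divide by 12: 38220 / 12 = 3185

3185


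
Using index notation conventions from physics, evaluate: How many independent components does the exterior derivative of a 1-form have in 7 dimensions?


The exterior derivative of a p-form is a (p+1)-form.
Its number of independent components is C(n, p+1).
n = 7, p+1 = 2
C(7, 2) = 21

21


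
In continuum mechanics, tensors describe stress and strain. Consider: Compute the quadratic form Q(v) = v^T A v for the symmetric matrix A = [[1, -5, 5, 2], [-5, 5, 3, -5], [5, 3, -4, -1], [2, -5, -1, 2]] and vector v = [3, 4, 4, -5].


First compute Av:
(Av)_1 = 1*3 + -5*4 + 5*4 + 2*-5 = -7
(Av)_2 = -5*3 + 5*4 + 3*4 + -5*-5 = 42
(Av)_3 = 5*3 + 3*4 + -4*4 + -1*-5 = 16
(Av)_4 = 2*3 + -5*4 + -1*4 + 2*-5 = -28
Av = [-7, 42, 16, -28]
Then v^T (Av) = 3*-7 + 4*42 + 4*16 + -5*-28
= -21 + 168 + 64 + 140 = 351

351


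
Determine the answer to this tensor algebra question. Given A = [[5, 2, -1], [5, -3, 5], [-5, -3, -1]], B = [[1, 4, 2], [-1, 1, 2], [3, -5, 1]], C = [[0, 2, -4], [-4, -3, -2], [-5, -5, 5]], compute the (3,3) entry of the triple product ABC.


(ABC)_{33} = sum_m (AB)_{3m} C_{m3}. First compute row 3 of AB.
(AB)_{31} = -5*1 + -3*-1 + -1*3 = -5
(AB)_{32} = -5*4 + -3*1 + -1*-5 = -18
(AB)_{33} = -5*2 + -3*2 + -1*1 = -17
Now contract with column 3 of C:
(AB)_{31} * C_{13} = -5 * -4 = 20
(AB)_{32} * C_{23} = -18 * -2 = 36
(AB)_{33} * C_{33} = -17 * 5 = -85
(ABC)_{33} = 20 + 36 + -85 = -29

-29


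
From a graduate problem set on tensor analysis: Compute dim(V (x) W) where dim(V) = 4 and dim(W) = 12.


The dimension of a tensor product is the product of dimensions.
dim(V) = 4, dim(W) = 12
dim(V (x) W) = 4 * 12 = 48

48


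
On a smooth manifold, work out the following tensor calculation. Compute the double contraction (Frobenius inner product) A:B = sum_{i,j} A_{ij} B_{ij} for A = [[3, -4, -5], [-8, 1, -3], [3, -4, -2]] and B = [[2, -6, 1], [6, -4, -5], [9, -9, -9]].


A:B = sum over all i,j of A_{ij} * B_{ij}.
Row 1: 3*2=6, -4*-6=24, -5*1=-5 => row sum = 25
Row 2: -8*6=-48, 1*-4=-4, -3*-5=15 => row sum = -37
Row 3: 3*9=27, -4*-9=36, -2*-9=18 => row sum = 81
Total = 25 + -37 + 81 = 69

69


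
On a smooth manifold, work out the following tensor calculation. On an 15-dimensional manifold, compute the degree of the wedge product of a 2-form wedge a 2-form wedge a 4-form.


The degree of a wedge product is the sum of the degrees of the individual forms.
Degrees: 2, 2, 4
Total degree = 2 + 2 + 4 = 8

8


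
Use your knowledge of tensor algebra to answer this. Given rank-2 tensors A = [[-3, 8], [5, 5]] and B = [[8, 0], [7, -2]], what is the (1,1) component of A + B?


Tensor addition is component-wise: (A + B)_{ij} = A_{ij} + B_{ij}.
A_{11} = -3
B_{11} = 8
(A + B)_{11} = -3 + 8 = 5

5


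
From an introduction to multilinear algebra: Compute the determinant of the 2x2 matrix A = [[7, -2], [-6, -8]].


For a 2x2 matrix [[a, b], [c, d]], det = a*d - b*c.
a = 7, b = -2, c = -6, d = -8
a*d = 7 * -8 = -56
b*c = -2 * -6 = 12
det = -56 - 12 = -68

-68


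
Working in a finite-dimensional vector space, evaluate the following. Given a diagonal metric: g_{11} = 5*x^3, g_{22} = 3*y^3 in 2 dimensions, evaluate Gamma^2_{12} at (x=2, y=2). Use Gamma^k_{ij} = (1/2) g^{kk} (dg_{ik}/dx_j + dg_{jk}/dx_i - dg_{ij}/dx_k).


For a diagonal metric, Gamma^k_{ij} = (1/2) g^{kk} (dg_{ik}/dx_j + dg_{jk}/dx_i - dg_{ij}/dx_k).
The metric is diagonal, so g_{ab} = 0 for a != b.
At the given point: g_{11} = 40, g_{22} = 24
g^{22} = 1/24
dg_{12}/dx_2 = 0 (off-diagonal)
dg_{22}/dx_1 = dg_{22}/dx_1 = 0
dg_{12}/dx_2 = 0 (off-diagonal)
Numerator = 0 + 0 - 0 = 0
Gamma^2_{12} = 0 / (2 * 24) = 0

0


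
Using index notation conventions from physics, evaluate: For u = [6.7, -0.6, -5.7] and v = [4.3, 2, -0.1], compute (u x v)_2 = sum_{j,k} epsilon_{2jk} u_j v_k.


(u x v)_2 = sum_{j,k} epsilon_{2jk} u_j v_k. Only permutations of (1,2,3) contribute; the two non-zero terms are:
eps_{213} u_1 v_3 = -1 * 6.7 * -0.1 = 0.67
eps_{231} u_3 v_1 = 1 * -5.7 * 4.3 = -24.51
(u x v)_2 = -23.84

-23.84


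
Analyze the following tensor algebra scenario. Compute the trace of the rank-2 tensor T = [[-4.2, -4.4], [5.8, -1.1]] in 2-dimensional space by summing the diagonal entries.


The contraction (trace) of a rank-2 tensor is the sum of its diagonal elements.
Diagonal entries: A[1,1] = -4.2, A[2,2] = -1.1
Tr(A) = -4.2 + -1.1 = -5.3

-5.3


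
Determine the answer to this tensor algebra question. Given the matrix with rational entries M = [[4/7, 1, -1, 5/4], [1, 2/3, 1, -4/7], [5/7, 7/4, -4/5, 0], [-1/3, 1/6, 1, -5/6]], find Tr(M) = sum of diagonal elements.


The trace is the sum of diagonal entries.
Diagonal: M[1,1] = 4/7, M[2,2] = 2/3, M[3,3] = -4/5, M[4,4] = -5/6
Tr(M) = 4/7 + 2/3 + -4/5 + -5/6
Computing step by step:
After adding M[1,1]: 4/7
After adding M[2,2]: 26/21
After adding M[3,3]: 46/105
After adding M[4,4]: -83/210
Tr(M) = -83/210

-83/210


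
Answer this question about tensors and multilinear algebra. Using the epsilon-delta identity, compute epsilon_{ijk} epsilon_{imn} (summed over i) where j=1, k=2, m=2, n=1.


Using the identity: epsilon_{ijk} epsilon_{imn} = delta_{jm} delta_{kn} - delta_{jn} delta_{km}.
delta_{12} = 0
delta_{21} = 0
delta_{11} = 1
delta_{22} = 1
Result = 0 * 0 - 1 * 1 = 0 - 1 = -1

-1


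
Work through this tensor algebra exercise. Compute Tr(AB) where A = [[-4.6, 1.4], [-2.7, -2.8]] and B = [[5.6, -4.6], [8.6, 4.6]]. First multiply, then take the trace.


Tr(AB) = sum_i (AB)_{ii} where (AB)_{ii} = sum_k A_{ik} B_{ki}.
(AB)_{11} = -4.6*5.6 + 1.4*8.6 = -13.72
(AB)_{22} = -2.7*-4.6 + -2.8*4.6 = -0.46
Tr(AB) = -13.72 + -0.46 = -14.18

-14.18


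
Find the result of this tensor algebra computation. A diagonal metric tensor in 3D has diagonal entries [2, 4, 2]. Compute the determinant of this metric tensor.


For a diagonal metric, the determinant is the product of diagonal entries.
Diagonal entries: 2, 4, 2
det(g) = 2 * 4 * 2 = 16

16


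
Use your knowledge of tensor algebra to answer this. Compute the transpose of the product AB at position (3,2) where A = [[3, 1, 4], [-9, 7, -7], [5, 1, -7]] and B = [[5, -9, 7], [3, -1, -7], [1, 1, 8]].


(AB)^T_{ij} = (AB)_{ji} = sum_k A_{jk} B_{ki}.
For i=3, j=2 we need (AB)_{23}:
A_{21} * B_{13} = -9 * 7 = -63
A_{22} * B_{23} = 7 * -7 = -49
A_{23} * B_{33} = -7 * 8 = -56
Sum = -63 + -49 + -56 = -168

-168


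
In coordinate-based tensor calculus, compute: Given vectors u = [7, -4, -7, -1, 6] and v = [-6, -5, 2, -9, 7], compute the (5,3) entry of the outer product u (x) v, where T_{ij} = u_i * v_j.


The outer product entry T_{ij} = u_i * v_j.
We need i=5, j=3.
u_5 = 6, v_3 = 2
T_{5,3} = 6 * 2 = 12

12


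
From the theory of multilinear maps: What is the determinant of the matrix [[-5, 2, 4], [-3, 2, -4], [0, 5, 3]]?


Expanding along the first row, det(A) = a11*M_11 - a12*M_12 + a13*M_13, where M_1j is the (1,j) minor.
Minor M_11 = 2*3 - -4*5 = 26
Minor M_12 = -3*3 - -4*0 = -9
Minor M_13 = -3*5 - 2*0 = -15
det = -5*(26) - 2*(-9) + 4*(-15)
    = -130 - -18 + -60
    = -172

-172


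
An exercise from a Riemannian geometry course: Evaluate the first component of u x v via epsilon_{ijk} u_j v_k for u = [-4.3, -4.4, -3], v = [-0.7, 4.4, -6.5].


(u x v)_1 = sum_{j,k} epsilon_{1jk} u_j v_k. Only permutations of (1,2,3) contribute; the two non-zero terms are:
eps_{123} u_2 v_3 = 1 * -4.4 * -6.5 = 28.6
eps_{132} u_3 v_2 = -1 * -3 * 4.4 = 13.2
(u x v)_1 = 41.8

41.8


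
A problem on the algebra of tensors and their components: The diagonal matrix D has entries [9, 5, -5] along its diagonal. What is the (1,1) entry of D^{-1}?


For a diagonal matrix, the inverse has entries (D^{-1})_{ii} = 1/d_{ii}.
The diagonal entries are: d_{11} = 9, d_{22} = 5, d_{33} = -5
We need (D^{-1})_{11} = 1/d_{11} = 1/9 = 1/9

1/9


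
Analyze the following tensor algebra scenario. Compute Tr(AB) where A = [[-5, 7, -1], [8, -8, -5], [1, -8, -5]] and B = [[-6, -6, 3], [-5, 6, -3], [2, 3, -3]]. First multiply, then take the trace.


Tr(AB) = sum_i (AB)_{ii} where (AB)_{ii} = sum_k A_{ik} B_{ki}.
(AB)_{11} = -5*-6 + 7*-5 + -1*2 = -7
(AB)_{22} = 8*-6 + -8*6 + -5*3 = -111
(AB)_{33} = 1*3 + -8*-3 + -5*-3 = 42
Tr(AB) = -7 + -111 + 42 = -76

-76


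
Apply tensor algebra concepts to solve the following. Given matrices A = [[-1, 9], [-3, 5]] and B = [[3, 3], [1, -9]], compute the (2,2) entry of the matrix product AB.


(AB)_{ij} = sum_k A_{ik} B_{kj}.
For i=2, j=2:
A_{21} * B_{12} = -3 * 3 = -9
A_{22} * B_{22} = 5 * -9 = -45
Sum = -9 + -45 = -54

-54


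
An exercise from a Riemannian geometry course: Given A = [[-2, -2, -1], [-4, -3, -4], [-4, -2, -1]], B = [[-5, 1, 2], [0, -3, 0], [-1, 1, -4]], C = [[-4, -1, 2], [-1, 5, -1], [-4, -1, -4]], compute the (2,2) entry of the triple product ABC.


(ABC)_{22} = sum_m (AB)_{2m} C_{m2}. First compute row 2 of AB.
(AB)_{21} = -4*-5 + -3*0 + -4*-1 = 24
(AB)_{22} = -4*1 + -3*-3 + -4*1 = 1
(AB)_{23} = -4*2 + -3*0 + -4*-4 = 8
Now contract with column 2 of C:
(AB)_{21} * C_{12} = 24 * -1 = -24
(AB)_{22} * C_{22} = 1 * 5 = 5
(AB)_{23} * C_{32} = 8 * -1 = -8
(ABC)_{22} = -24 + 5 + -8 = -27

-27


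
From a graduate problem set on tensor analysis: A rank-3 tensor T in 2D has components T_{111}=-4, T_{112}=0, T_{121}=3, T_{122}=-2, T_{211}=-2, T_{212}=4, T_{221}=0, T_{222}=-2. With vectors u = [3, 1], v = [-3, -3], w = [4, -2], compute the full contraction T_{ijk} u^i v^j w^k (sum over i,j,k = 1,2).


S = sum over i,j,k of T_{ijk} u_i v_j w_k. Expanding all 8 terms:
T_{111}*u_1*v_1*w_1 = -4*3*-3*4 = 144  (running total: 144)
T_{112}*u_1*v_1*w_2 = 0*3*-3*-2 = 0  (running total: 144)
T_{121}*u_1*v_2*w_1 = 3*3*-3*4 = -108  (running total: 36)
T_{122}*u_1*v_2*w_2 = -2*3*-3*-2 = -36  (running total: 0)
T_{211}*u_2*v_1*w_1 = -2*1*-3*4 = 24  (running total: 24)
T_{212}*u_2*v_1*w_2 = 4*1*-3*-2 = 24  (running total: 48)
T_{221}*u_2*v_2*w_1 = 0*1*-3*4 = 0  (running total: 48)
T_{222}*u_2*v_2*w_2 = -2*1*-3*-2 = -12  (running total: 36)
S = 36

36


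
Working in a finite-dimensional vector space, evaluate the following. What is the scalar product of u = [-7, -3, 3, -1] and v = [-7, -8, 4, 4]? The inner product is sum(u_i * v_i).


The inner product u . v = sum of u_i * v_i.
Term-by-term: -7 * -7, -3 * -8, 3 * 4, -1 * 4
Products: 49, 24, 12, -4
Sum = 49 + 24 + 12 + -4 = 81

81


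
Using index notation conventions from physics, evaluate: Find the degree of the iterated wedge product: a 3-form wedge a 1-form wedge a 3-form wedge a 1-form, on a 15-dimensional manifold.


The degree of a wedge product is the sum of the degrees of the individual forms.
Degrees: 3, 1, 3, 1
Total degree = 3 + 1 + 3 + 1 = 8

8


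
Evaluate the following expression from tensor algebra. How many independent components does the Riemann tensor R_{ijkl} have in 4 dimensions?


The Riemann tensor in d dimensions has d^2(d^2 - 1)/12 independent components.
d = 4, so d^2 = 16
d^2 - 1 = 15
d^2(d^2 - 1) = 16 * 15 = 240
Divide by 12: 240 / 12 = 20

20


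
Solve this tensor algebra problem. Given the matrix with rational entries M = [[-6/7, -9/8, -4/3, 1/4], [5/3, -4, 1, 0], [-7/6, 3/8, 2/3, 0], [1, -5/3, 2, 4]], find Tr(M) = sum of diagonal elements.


The trace is the sum of diagonal entries.
Diagonal: M[1,1] = -6/7, M[2,2] = -4, M[3,3] = 2/3, M[4,4] = 4
Tr(M) = -6/7 + -4 + 2/3 + 4
Computing step by step:
After adding M[1,1]: -6/7
After adding M[2,2]: -34/7
After adding M[3,3]: -88/21
After adding M[4,4]: -4/21
Tr(M) = -4/21

-4/21


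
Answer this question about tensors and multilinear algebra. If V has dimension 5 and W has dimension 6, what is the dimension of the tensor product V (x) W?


The dimension of a tensor product is the product of dimensions.
dim(V) = 5, dim(W) = 6
dim(V (x) W) = 5 * 6 = 30

30


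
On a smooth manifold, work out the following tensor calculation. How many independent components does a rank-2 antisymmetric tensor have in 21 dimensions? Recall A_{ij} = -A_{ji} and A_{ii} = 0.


An antisymmetric rank-2 tensor satisfies A_{ij} = -A_{ji}, so diagonal entries are zero.
The independent components are the upper-triangular entries: C(n, 2) = n(n-1)/2.
n = 21
C(21, 2) = 21 * 20 / 2 = 420 / 2 = 210

210


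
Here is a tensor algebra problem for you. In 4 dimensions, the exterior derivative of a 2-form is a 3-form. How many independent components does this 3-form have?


The exterior derivative of a p-form is a (p+1)-form.
Its number of independent components is C(n, p+1).
n = 4, p+1 = 3
C(4, 3) = 4

4


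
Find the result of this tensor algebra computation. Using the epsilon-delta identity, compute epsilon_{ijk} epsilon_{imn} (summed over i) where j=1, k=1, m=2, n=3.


Using the identity: epsilon_{ijk} epsilon_{imn} = delta_{jm} delta_{kn} - delta_{jn} delta_{km}.
delta_{12} = 0
delta_{13} = 0
delta_{13} = 0
delta_{12} = 0
Result = 0 * 0 - 0 * 0 = 0 - 0 = 0

0


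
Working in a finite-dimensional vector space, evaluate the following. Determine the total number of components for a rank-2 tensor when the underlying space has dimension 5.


The number of components of a rank-r tensor in d dimensions is d^r.
Here d = 5 and r = 2.
5^2 = 25

25


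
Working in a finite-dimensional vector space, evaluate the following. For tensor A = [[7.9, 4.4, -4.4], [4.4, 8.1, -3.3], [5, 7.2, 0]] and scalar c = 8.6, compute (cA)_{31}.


Scalar multiplication: (cA)_{ij} = c * A_{ij}.
c = 8.6
A_{31} = 5
(cA)_{31} = 8.6 * 5 = 43

43


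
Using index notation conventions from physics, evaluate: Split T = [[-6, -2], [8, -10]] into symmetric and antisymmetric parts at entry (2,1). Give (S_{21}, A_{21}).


T_{21} = 8
T_{12} = -2
S_{21} = (8 + -2)/2 = 6/2 = 3
A_{21} = (8 - -2)/2 = 10/2 = 5
Check: S + A = 3 + 5 = 8 = T_{21}.

(3, 5)


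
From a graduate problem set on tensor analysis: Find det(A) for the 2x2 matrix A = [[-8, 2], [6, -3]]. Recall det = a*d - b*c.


For a 2x2 matrix [[a, b], [c, d]], det = a*d - b*c.
a = -8, b = 2, c = 6, d = -3
a*d = -8 * -3 = 24
b*c = 2 * 6 = 12
det = 24 - 12 = 12

12


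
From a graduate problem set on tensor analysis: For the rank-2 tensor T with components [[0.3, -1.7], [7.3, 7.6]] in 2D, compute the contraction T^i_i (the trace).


The contraction (trace) of a rank-2 tensor is the sum of its diagonal elements.
Diagonal entries: A[1,1] = 0.3, A[2,2] = 7.6
Tr(A) = 0.3 + 7.6 = 7.9

7.9


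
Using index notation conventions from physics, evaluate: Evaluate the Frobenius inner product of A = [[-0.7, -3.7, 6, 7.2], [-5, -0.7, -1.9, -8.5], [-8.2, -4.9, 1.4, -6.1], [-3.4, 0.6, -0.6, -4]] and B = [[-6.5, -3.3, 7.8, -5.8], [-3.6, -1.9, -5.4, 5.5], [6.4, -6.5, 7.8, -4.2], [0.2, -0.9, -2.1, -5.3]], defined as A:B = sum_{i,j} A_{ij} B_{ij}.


A:B = sum over all i,j of A_{ij} * B_{ij}.
Row 1: -0.7*-6.5=4.55, -3.7*-3.3=12.21, 6*7.8=46.8, 7.2*-5.8=-41.76 => row sum = 21.8
Row 2: -5*-3.6=18, -0.7*-1.9=1.33, -1.9*-5.4=10.26, -8.5*5.5=-46.75 => row sum = -17.16
Row 3: -8.2*6.4=-52.48, -4.9*-6.5=31.85, 1.4*7.8=10.92, -6.1*-4.2=25.62 => row sum = 15.91
Row 4: -3.4*0.2=-0.68, 0.6*-0.9=-0.54, -0.6*-2.1=1.26, -4*-5.3=21.2 => row sum = 21.24
Total = 21.8 + -17.16 + 15.91 + 21.24 = 41.79

41.79


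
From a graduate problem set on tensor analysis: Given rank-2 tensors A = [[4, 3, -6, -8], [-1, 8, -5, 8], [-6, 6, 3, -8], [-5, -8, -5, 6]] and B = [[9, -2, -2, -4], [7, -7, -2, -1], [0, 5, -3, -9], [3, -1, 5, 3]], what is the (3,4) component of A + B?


Tensor addition is component-wise: (A + B)_{ij} = A_{ij} + B_{ij}.
A_{34} = -8
B_{34} = -9
(A + B)_{34} = -8 + -9 = -17

-17


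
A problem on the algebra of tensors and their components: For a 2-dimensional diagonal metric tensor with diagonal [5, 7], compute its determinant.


For a diagonal metric, the determinant is the product of diagonal entries.
Diagonal entries: 5, 7
det(g) = 5 * 7 = 35

35


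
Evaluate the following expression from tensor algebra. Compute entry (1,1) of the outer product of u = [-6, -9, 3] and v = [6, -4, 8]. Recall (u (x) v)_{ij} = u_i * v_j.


The outer product entry T_{ij} = u_i * v_j.
We need i=1, j=1.
u_1 = -6, v_1 = 6
T_{1,1} = -6 * 6 = -36

-36


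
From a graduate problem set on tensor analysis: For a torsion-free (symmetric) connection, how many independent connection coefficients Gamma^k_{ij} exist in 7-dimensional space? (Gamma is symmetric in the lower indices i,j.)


Christoffel symbols Gamma^k_{ij} are symmetric in i,j, so there are d * d(d+1)/2 independent symbols.
d = 7
d(d+1)/2 = 7 * 8 / 2 = 28
Total = 7 * 28 = 196

196


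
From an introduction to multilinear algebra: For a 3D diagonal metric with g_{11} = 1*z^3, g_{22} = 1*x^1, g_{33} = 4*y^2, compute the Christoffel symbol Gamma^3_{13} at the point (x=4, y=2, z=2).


For a diagonal metric, Gamma^k_{ij} = (1/2) g^{kk} (dg_{ik}/dx_j + dg_{jk}/dx_i - dg_{ij}/dx_k).
The metric is diagonal, so g_{ab} = 0 for a != b.
At the given point: g_{11} = 8, g_{22} = 4, g_{33} = 16
g^{33} = 1/16
dg_{13}/dx_3 = 0 (off-diagonal)
dg_{33}/dx_1 = dg_{33}/dx_1 = 0
dg_{13}/dx_3 = 0 (off-diagonal)
Numerator = 0 + 0 - 0 = 0
Gamma^3_{13} = 0 / (2 * 16) = 0

0


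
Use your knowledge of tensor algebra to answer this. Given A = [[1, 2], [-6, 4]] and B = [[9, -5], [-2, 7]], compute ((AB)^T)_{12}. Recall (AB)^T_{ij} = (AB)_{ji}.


(AB)^T_{ij} = (AB)_{ji} = sum_k A_{jk} B_{ki}.
For i=1, j=2 we need (AB)_{21}:
A_{21} * B_{11} = -6 * 9 = -54
A_{22} * B_{21} = 4 * -2 = -8
Sum = -54 + -8 = -62

-62


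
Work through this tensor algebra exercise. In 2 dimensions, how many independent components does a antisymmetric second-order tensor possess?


A antisymmetric rank-2 tensor in d dimensions has d(d-1)/2 independent components.
d = 2
d(d-1)/2 = 2 * 1 / 2 = 2 / 2 = 1

1


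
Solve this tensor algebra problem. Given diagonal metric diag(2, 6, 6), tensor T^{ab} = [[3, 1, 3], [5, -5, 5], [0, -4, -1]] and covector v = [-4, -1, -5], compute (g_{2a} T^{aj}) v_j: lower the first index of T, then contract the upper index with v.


Step 1: lower the first index. For a diagonal metric, g_{ia} T^{aj} = g_{ii} T^{ij} (no sum on i).
g_{22} = 6
S_2{}^1 = 6 * T^{21} = 6 * 5 = 30
S_2{}^2 = 6 * T^{22} = 6 * -5 = -30
S_2{}^3 = 6 * T^{23} = 6 * 5 = 30
Step 2: contract S_2{}^j with v_j.
S_2{}^1 * v_1 = 30 * -4 = -120
S_2{}^2 * v_2 = -30 * -1 = 30
S_2{}^3 * v_3 = 30 * -5 = -150
Result = -120 + 30 + -150 = -240

-240


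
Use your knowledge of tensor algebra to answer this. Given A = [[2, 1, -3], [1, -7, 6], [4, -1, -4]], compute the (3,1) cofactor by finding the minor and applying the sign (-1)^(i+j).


To find cofactor C_{31}, delete row 3 and column 1.
The resulting 2x2 submatrix is: [[1, -3], [-7, 6]]
Minor M_{31} = 1*6 - -3*-7
  = 6 - 21 = -15
Sign = (-1)^(3+1) = (-1)^4 = 1
Cofactor C_{31} = 1 * -15 = -15

-15


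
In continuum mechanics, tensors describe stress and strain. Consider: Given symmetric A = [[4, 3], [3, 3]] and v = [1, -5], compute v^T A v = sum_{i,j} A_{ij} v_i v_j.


First compute Av:
(Av)_1 = 4*1 + 3*-5 = -11
(Av)_2 = 3*1 + 3*-5 = -12
Av = [-11, -12]
Then v^T (Av) = 1*-11 + -5*-12
= -11 + 60 = 49

49


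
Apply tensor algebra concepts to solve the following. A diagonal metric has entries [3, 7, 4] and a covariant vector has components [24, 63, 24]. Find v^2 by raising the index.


To raise an index with a diagonal metric: v^i = v_i / g_{ii}.
For index 2: v_2 = 63, g_{22} = 7
v^2 = 63 / 7 = 9

9


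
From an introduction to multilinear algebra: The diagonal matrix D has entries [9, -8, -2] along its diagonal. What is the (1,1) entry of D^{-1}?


For a diagonal matrix, the inverse has entries (D^{-1})_{ii} = 1/d_{ii}.
The diagonal entries are: d_{11} = 9, d_{22} = -8, d_{33} = -2
We need (D^{-1})_{11} = 1/d_{11} = 1/9 = 1/9

1/9


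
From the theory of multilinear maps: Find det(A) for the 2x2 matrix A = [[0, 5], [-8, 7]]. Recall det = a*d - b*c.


For a 2x2 matrix [[a, b], [c, d]], det = a*d - b*c.
a = 0, b = 5, c = -8, d = 7
a*d = 0 * 7 = 0
b*c = 5 * -8 = -40
det = 0 - -40 = 40

40


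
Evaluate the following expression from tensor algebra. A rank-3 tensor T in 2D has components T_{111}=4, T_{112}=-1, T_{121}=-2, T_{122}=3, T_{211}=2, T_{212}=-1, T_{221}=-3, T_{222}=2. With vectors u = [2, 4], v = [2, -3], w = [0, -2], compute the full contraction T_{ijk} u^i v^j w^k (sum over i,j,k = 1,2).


S = sum over i,j,k of T_{ijk} u_i v_j w_k. Expanding all 8 terms:
T_{111}*u_1*v_1*w_1 = 4*2*2*0 = 0  (running total: 0)
T_{112}*u_1*v_1*w_2 = -1*2*2*-2 = 8  (running total: 8)
T_{121}*u_1*v_2*w_1 = -2*2*-3*0 = 0  (running total: 8)
T_{122}*u_1*v_2*w_2 = 3*2*-3*-2 = 36  (running total: 44)
T_{211}*u_2*v_1*w_1 = 2*4*2*0 = 0  (running total: 44)
T_{212}*u_2*v_1*w_2 = -1*4*2*-2 = 16  (running total: 60)
T_{221}*u_2*v_2*w_1 = -3*4*-3*0 = 0  (running total: 60)
T_{222}*u_2*v_2*w_2 = 2*4*-3*-2 = 48  (running total: 108)
S = 108

108


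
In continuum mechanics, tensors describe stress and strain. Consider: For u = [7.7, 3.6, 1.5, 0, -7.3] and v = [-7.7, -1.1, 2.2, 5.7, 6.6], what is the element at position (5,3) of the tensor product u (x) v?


The outer product entry T_{ij} = u_i * v_j.
We need i=5, j=3.
u_5 = -7.3, v_3 = 2.2
T_{5,3} = -7.3 * 2.2 = -16.06

-16.06


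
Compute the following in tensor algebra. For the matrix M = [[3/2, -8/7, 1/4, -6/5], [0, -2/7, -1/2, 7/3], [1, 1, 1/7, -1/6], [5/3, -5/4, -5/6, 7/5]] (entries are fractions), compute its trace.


The trace is the sum of diagonal entries.
Diagonal: M[1,1] = 3/2, M[2,2] = -2/7, M[3,3] = 1/7, M[4,4] = 7/5
Tr(M) = 3/2 + -2/7 + 1/7 + 7/5
Computing step by step:
After adding M[1,1]: 3/2
After adding M[2,2]: 17/14
After adding M[3,3]: 19/14
After adding M[4,4]: 193/70
Tr(M) = 193/70

193/70


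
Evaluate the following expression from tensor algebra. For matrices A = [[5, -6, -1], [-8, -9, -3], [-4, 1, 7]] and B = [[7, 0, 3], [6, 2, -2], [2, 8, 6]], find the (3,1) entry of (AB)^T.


(AB)^T_{ij} = (AB)_{ji} = sum_k A_{jk} B_{ki}.
For i=3, j=1 we need (AB)_{13}:
A_{11} * B_{13} = 5 * 3 = 15
A_{12} * B_{23} = -6 * -2 = 12
A_{13} * B_{33} = -1 * 6 = -6
Sum = 15 + 12 + -6 = 21

21


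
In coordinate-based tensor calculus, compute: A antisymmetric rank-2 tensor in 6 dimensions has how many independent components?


A antisymmetric rank-2 tensor in d dimensions has d(d-1)/2 independent components.
d = 6
d(d-1)/2 = 6 * 5 / 2 = 30 / 2 = 15

15


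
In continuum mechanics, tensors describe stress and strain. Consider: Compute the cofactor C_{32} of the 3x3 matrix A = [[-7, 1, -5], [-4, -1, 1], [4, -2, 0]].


To find cofactor C_{32}, delete row 3 and column 2.
The resulting 2x2 submatrix is: [[-7, -5], [-4, 1]]
Minor M_{32} = -7*1 - -5*-4
  = -7 - 20 = -27
Sign = (-1)^(3+2) = (-1)^5 = -1
Cofactor C_{32} = -1 * -27 = 27

27


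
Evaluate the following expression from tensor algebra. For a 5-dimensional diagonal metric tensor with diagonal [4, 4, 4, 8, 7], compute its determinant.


For a diagonal metric, the determinant is the product of diagonal entries.
Diagonal entries: 4, 4, 4, 8, 7
det(g) = 4 * 4 * 4 * 8 * 7 = 3584

3584


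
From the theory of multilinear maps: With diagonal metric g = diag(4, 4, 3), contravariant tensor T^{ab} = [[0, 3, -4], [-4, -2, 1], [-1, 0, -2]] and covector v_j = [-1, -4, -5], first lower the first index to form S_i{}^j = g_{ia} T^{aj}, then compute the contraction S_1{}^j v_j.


Step 1: lower the first index. For a diagonal metric, g_{ia} T^{aj} = g_{ii} T^{ij} (no sum on i).
g_{11} = 4
S_1{}^1 = 4 * T^{11} = 4 * 0 = 0
S_1{}^2 = 4 * T^{12} = 4 * 3 = 12
S_1{}^3 = 4 * T^{13} = 4 * -4 = -16
Step 2: contract S_1{}^j with v_j.
S_1{}^1 * v_1 = 0 * -1 = 0
S_1{}^2 * v_2 = 12 * -4 = -48
S_1{}^3 * v_3 = -16 * -5 = 80
Result = 0 + -48 + 80 = 32

32


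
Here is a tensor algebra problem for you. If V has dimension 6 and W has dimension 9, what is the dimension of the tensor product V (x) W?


The dimension of a tensor product is the product of dimensions.
dim(V) = 6, dim(W) = 9
dim(V (x) W) = 6 * 9 = 54

54


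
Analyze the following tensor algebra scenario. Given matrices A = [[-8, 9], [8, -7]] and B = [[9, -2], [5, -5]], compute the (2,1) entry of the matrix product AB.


(AB)_{ij} = sum_k A_{ik} B_{kj}.
For i=2, j=1:
A_{21} * B_{11} = 8 * 9 = 72
A_{22} * B_{21} = -7 * 5 = -35
Sum = 72 + -35 = 37

37


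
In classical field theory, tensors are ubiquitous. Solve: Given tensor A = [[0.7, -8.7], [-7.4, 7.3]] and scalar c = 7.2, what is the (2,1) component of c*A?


Scalar multiplication: (cA)_{ij} = c * A_{ij}.
c = 7.2
A_{21} = -7.4
(cA)_{21} = 7.2 * -7.4 = -53.28

-53.28


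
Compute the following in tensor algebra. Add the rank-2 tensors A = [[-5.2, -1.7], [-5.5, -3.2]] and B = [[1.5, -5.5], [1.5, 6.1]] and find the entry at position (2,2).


Tensor addition is component-wise: (A + B)_{ij} = A_{ij} + B_{ij}.
A_{22} = -3.2
B_{22} = 6.1
(A + B)_{22} = -3.2 + 6.1 = 2.9

2.9


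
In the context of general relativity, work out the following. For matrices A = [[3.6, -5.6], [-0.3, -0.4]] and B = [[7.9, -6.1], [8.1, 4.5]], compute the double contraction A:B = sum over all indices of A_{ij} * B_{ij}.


A:B = sum over all i,j of A_{ij} * B_{ij}.
Row 1: 3.6*7.9=28.44, -5.6*-6.1=34.16 => row sum = 62.6
Row 2: -0.3*8.1=-2.43, -0.4*4.5=-1.8 => row sum = -4.23
Total = 62.6 + -4.23 = 58.37

58.37


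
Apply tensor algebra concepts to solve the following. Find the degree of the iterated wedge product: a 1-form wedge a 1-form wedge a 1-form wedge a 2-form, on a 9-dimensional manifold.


The degree of a wedge product is the sum of the degrees of the individual forms.
Degrees: 1, 1, 1, 2
Total degree = 1 + 1 + 1 + 2 = 5

5


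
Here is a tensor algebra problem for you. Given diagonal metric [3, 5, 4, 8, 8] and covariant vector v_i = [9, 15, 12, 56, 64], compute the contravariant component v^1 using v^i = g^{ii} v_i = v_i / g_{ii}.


To raise an index with a diagonal metric: v^i = v_i / g_{ii}.
For index 1: v_1 = 9, g_{11} = 3
v^1 = 9 / 3 = 3

3


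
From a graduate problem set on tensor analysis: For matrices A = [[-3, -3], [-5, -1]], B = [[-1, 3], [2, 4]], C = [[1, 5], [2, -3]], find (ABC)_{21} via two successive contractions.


(ABC)_{21} = sum_m (AB)_{2m} C_{m1}. First compute row 2 of AB.
(AB)_{21} = -5*-1 + -1*2 = 3
(AB)_{22} = -5*3 + -1*4 = -19
Now contract with column 1 of C:
(AB)_{21} * C_{11} = 3 * 1 = 3
(AB)_{22} * C_{21} = -19 * 2 = -38
(ABC)_{21} = 3 + -38 = -35

-35


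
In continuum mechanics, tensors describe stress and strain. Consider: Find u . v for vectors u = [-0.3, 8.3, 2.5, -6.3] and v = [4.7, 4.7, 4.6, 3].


The inner product u . v = sum of u_i * v_i.
Term-by-term: -0.3 * 4.7, 8.3 * 4.7, 2.5 * 4.6, -6.3 * 3
Products: -1.41, 39.01, 11.5, -18.9
Sum = -1.41 + 39.01 + 11.5 + -18.9 = 30.2

30.2


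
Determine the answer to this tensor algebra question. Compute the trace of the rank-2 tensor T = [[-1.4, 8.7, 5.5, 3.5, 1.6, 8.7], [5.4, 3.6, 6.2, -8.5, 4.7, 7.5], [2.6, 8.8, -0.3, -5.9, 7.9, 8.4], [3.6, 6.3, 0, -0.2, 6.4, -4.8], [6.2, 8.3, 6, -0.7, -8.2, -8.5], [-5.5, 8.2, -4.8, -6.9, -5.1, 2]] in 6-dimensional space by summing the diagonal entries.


The contraction (trace) of a rank-2 tensor is the sum of its diagonal elements.
Diagonal entries: A[1,1] = -1.4, A[2,2] = 3.6, A[3,3] = -0.3, A[4,4] = -0.2, A[5,5] = -8.2, A[6,6] = 2
Tr(A) = -1.4 + 3.6 + -0.3 + -0.2 + -8.2 + 2 = -4.5

-4.5


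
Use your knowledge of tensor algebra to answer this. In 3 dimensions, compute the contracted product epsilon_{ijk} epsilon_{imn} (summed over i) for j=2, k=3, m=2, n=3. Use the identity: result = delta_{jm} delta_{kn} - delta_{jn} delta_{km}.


Using the identity: epsilon_{ijk} epsilon_{imn} = delta_{jm} delta_{kn} - delta_{jn} delta_{km}.
delta_{22} = 1
delta_{33} = 1
delta_{23} = 0
delta_{32} = 0
Result = 1 * 1 - 0 * 0 = 1 - 0 = 1

1


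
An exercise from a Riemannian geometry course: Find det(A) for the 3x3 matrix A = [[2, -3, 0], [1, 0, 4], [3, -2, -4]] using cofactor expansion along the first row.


Expanding along the first row, det(A) = a11*M_11 - a12*M_12 + a13*M_13, where M_1j is the (1,j) minor.
Minor M_11 = 0*-4 - 4*-2 = 8
Minor M_12 = 1*-4 - 4*3 = -16
Minor M_13 = 1*-2 - 0*3 = -2
det = 2*(8) - -3*(-16) + 0*(-2)
    = 16 - 48 + 0
    = -32

-32


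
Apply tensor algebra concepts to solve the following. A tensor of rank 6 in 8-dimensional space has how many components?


The number of components of a rank-r tensor in d dimensions is d^r.
Here d = 8 and r = 6.
8^6 = 262144

262144


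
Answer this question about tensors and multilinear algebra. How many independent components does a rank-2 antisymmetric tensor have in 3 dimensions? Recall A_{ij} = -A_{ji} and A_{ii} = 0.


An antisymmetric rank-2 tensor satisfies A_{ij} = -A_{ji}, so diagonal entries are zero.
The independent components are the upper-triangular entries: C(n, 2) = n(n-1)/2.
n = 3
C(3, 2) = 3 * 2 / 2 = 6 / 2 = 3

3


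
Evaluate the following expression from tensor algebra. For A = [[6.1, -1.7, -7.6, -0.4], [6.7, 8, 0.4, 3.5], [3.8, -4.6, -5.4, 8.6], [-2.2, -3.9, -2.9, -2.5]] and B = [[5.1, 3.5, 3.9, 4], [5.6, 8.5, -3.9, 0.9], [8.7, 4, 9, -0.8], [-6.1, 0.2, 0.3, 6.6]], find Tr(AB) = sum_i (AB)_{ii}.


Tr(AB) = sum_i (AB)_{ii} where (AB)_{ii} = sum_k A_{ik} B_{ki}.
(AB)_{11} = 6.1*5.1 + -1.7*5.6 + -7.6*8.7 + -0.4*-6.1 = -42.09
(AB)_{22} = 6.7*3.5 + 8*8.5 + 0.4*4 + 3.5*0.2 = 93.75
(AB)_{33} = 3.8*3.9 + -4.6*-3.9 + -5.4*9 + 8.6*0.3 = -13.26
(AB)_{44} = -2.2*4 + -3.9*0.9 + -2.9*-0.8 + -2.5*6.6 = -26.49
Tr(AB) = -42.09 + 93.75 + -13.26 + -26.49 = 11.91

11.91


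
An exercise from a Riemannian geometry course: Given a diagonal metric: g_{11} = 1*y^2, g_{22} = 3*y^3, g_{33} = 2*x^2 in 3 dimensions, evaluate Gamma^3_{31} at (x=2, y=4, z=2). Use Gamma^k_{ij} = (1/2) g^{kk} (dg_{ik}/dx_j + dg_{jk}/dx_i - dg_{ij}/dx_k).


For a diagonal metric, Gamma^k_{ij} = (1/2) g^{kk} (dg_{ik}/dx_j + dg_{jk}/dx_i - dg_{ij}/dx_k).
The metric is diagonal, so g_{ab} = 0 for a != b.
At the given point: g_{11} = 16, g_{22} = 192, g_{33} = 8
g^{33} = 1/8
dg_{33}/dx_1 = dg_{33}/dx_1 = 8
dg_{13}/dx_3 = 0 (off-diagonal)
dg_{31}/dx_3 = 0 (off-diagonal)
Numerator = 8 + 0 - 0 = 8
Gamma^3_{31} = 8 / (2 * 8) = 1/2

1/2


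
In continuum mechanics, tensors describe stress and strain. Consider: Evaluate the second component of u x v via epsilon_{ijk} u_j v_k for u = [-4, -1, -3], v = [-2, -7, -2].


(u x v)_2 = sum_{j,k} epsilon_{2jk} u_j v_k. Only permutations of (1,2,3) contribute; the two non-zero terms are:
eps_{213} u_1 v_3 = -1 * -4 * -2 = -8
eps_{231} u_3 v_1 = 1 * -3 * -2 = 6
(u x v)_2 = -2

-2


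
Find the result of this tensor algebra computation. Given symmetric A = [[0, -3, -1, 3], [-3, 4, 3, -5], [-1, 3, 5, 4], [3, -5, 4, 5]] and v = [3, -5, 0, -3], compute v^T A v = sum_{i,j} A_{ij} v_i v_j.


First compute Av:
(Av)_1 = 0*3 + -3*-5 + -1*0 + 3*-3 = 6
(Av)_2 = -3*3 + 4*-5 + 3*0 + -5*-3 = -14
(Av)_3 = -1*3 + 3*-5 + 5*0 + 4*-3 = -30
(Av)_4 = 3*3 + -5*-5 + 4*0 + 5*-3 = 19
Av = [6, -14, -30, 19]
Then v^T (Av) = 3*6 + -5*-14 + 0*-30 + -3*19
= 18 + 70 + 0 + -57 = 31

31


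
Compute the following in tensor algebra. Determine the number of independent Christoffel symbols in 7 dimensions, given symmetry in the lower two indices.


Christoffel symbols Gamma^k_{ij} are symmetric in i,j, so there are d * d(d+1)/2 independent symbols.
d = 7
d(d+1)/2 = 7 * 8 / 2 = 28
Total = 7 * 28 = 196

196


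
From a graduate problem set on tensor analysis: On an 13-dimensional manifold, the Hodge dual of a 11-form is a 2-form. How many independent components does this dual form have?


The Hodge dual of a p-form on an n-dimensional manifold is an (n-p)-form.
n = 13, p = 11, so dual degree = 13 - 11 = 2
The number of components is C(n, n-p) = C(13, 2) = 78

78
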